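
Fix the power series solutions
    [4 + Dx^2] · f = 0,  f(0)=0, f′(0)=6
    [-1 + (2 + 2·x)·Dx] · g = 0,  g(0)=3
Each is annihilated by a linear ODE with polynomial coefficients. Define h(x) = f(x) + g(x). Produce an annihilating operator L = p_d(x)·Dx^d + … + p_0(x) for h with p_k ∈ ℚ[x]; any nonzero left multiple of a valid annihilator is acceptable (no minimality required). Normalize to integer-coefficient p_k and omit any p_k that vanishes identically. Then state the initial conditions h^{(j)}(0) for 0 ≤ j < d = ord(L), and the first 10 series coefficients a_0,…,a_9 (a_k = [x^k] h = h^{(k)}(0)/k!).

f: a_k = 0, 6, 0, -4, 0, 4/5, 0, -8/105, 0, 4/945, …
g: a_k = 3, 3/2, -3/8, 3/16, -15/128, 21/256, -63/1024, 99/2048, -1287/32768, 2145/65536, …
h₀=f+g: left-lcm gives L₀, ord ≤ 3.
L = (-76 - 128·x - 64·x^2) + (120 + 376·x + 384·x^2 + 128·x^3)·Dx + (-19 - 32·x - 16·x^2)·Dx^2 + (30 + 94·x + 96·x^2 + 32·x^3)·Dx^3  (order 3).
h: a_k = 3, 15/2, -3/8, -61/16, -15/128, 1129/1280, -63/1024, -5989/215040, -1287/32768, 2289169/61931520, …
ICs: h(0) = 3, h′(0) = 15/2, h′′(0) = -3/4.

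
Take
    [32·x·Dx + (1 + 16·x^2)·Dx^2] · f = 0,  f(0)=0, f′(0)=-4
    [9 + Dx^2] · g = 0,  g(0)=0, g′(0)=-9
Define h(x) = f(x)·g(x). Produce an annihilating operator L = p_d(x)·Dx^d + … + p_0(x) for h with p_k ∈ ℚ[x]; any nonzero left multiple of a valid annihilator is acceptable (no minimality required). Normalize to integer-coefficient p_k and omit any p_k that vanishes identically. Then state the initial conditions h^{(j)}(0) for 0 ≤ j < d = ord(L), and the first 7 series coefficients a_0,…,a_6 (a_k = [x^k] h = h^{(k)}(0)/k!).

L = (16425 + 696384·x^2 + 2778624·x^4 + 11943936·x^6 + 47775744·x^8) + (23616·x + 543744·x^3 + 3981312·x^5 + 21233664·x^7)·Dx + (2050 + 87168·x^2 + 470016·x^4 + 2654208·x^6 + 10616832·x^8)·Dx^2 + (2624·x + 60416·x^3 + 442368·x^5 + 2359296·x^7)·Dx^3 + (25 + 1088·x^2 + 17920·x^4 + 147456·x^6 + 589824·x^8)·Dx^4  (order 4).
h: a_k = 0, 0, 36, 0, -246, 0, 4311/2, …
ICs: h(0) = 0, h′(0) = 0, h′′(0) = 72, h′′′(0) = 0.

f: a_k = 0, -4, 0, 64/3, 0, -1024/5, 0, …
g: a_k = 0, -9, 0, 27/2, 0, -243/40, 0, …
L₀ := L_f ⊗_s L_g (sym. prod.), ord ≤ 4.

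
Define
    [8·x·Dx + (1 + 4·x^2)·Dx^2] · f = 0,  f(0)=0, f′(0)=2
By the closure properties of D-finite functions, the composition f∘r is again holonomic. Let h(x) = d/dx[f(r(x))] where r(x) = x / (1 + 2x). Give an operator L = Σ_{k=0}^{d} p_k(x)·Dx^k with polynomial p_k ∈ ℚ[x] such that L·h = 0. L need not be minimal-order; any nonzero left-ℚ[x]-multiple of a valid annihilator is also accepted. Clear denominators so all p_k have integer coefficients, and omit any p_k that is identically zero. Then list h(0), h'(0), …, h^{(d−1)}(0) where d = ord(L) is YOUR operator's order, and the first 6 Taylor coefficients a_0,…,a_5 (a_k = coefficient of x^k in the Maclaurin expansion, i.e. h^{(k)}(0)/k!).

f: a_k = 0, 2, 0, -8/3, 0, 32/5, …
Change of var in L_f (x↦r) gives L₀.
h₀' ⇒ L via d/dx closure of L₀.
L = (4 + 16·x) + (1 + 4·x + 8·x^2)·Dx  (order 1).
h: a_k = 2, -8, 16, 0, -128, 512, …
ICs: h(0) = 2.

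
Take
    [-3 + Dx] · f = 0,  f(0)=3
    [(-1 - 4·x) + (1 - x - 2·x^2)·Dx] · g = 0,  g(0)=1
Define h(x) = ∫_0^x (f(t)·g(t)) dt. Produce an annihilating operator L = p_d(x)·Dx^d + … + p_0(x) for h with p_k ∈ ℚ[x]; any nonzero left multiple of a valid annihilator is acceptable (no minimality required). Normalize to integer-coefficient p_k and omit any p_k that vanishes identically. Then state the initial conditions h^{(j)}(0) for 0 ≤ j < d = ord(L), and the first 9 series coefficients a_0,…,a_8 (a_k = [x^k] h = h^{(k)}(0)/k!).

L = (4 + x - 6·x^2)·Dx + (-1 + x + 2·x^2)·Dx^2  (order 2).
h: a_k = 0, 3, 6, 21/2, 69/4, 1137/40, 477/10, 45879/560, 321213/2240, …
ICs: h(0) = 0, h′(0) = 3.

f: a_k = 3, 9, 27/2, 27/2, 81/8, 243/40, 243/80, 729/560, 2187/4480, …
g: a_k = 1, 1, 3, 5, 11, 21, 43, 85, 171, …
Sym-product of L_f,L_g gives L₀ (≤ ord 1).
∫: right-multiply L₀ by Dx.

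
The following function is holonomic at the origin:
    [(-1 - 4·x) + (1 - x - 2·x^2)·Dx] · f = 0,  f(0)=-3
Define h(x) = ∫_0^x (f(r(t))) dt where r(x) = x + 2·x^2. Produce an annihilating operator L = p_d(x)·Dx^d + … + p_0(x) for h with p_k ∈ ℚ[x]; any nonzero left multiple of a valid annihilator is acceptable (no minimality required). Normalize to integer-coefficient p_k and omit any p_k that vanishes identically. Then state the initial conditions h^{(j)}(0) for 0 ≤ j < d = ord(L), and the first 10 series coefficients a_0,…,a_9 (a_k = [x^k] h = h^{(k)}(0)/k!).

f: a_k = -3, -3, -9, -15, -33, -63, -129, -255, -513, -1023, …
Substitute x→r, Dx→(1/r')Dx; clear ⇒ L₀.
∫: right-multiply L₀ by Dx.
L = (1 + 8·x + 24·x^2 + 32·x^3)·Dx + (-1 + x + 4·x^2 + 8·x^3 + 8·x^4)·Dx^2  (order 2).
h: a_k = 0, -3, -3/2, -5, -51/4, -159/5, -169/2, -1671/7, -5379/8, -5797/3, …
ICs: h(0) = 0, h′(0) = -3.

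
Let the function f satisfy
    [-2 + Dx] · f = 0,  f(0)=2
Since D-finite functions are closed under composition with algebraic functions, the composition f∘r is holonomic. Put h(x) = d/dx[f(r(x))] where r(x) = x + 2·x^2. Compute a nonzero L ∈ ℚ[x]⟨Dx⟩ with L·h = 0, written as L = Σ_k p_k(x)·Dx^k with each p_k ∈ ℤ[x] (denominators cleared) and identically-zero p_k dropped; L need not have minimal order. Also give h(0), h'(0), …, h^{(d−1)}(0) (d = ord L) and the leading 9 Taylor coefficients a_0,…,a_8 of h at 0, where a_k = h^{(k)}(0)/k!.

L = (6 + 16·x + 32·x^2) + (-1 - 4·x)·Dx  (order 1).
h: a_k = 4, 24, 56, 400/3, 216, 5296/15, 20848/45, 63328/105, 42856/63, …
ICs: h(0) = 4.

f: a_k = 2, 4, 4, 8/3, 4/3, 8/15, 8/45, 16/315, 4/315, …
f∘r: x↦r, Dx↦Dx/r' in L_f ⇒ L₀.
h₀' ⇒ L via d/dx closure of L₀.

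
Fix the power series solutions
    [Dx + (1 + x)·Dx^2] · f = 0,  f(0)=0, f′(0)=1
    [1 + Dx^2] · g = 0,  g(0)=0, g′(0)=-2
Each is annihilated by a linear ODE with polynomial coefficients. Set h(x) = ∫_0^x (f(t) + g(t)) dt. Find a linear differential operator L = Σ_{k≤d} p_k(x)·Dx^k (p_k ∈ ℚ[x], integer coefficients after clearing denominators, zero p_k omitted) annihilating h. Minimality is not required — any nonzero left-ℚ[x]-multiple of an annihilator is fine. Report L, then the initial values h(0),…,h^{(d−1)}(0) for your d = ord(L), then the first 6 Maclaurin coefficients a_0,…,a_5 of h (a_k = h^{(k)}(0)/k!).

f: a_k = 0, 1, -1/2, 1/3, -1/4, 1/5, …
g: a_k = 0, -2, 0, 1/3, 0, -1/60, …
f+g: L₀ = lclm(L_f,L_g), ord ≤ 2+2.
h=∫₀ˣh₀: take L = L₀·Dx.
L = (7 + 2·x + x^2)·Dx^2 + (3 + 5·x + 3·x^2 + x^3)·Dx^3 + (7 + 2·x + x^2)·Dx^4 + (3 + 5·x + 3·x^2 + x^3)·Dx^5  (order 5).
h: a_k = 0, 0, -1/2, -1/6, 1/6, -1/20, …
ICs: h(0) = 0, h′(0) = 0, h′′(0) = -1, h′′′(0) = -1, h′′′′(0) = 4.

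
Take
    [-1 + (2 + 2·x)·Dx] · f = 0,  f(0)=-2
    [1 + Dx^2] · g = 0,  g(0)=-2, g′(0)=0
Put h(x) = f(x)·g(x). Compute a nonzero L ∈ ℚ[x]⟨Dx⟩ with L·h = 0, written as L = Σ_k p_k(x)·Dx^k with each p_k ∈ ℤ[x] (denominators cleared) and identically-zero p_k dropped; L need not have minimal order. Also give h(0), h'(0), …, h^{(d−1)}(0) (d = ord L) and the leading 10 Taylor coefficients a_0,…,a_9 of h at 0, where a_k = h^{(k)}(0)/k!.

f: a_k = -2, -1, 1/4, -1/8, 5/64, -7/128, 21/512, -33/1024, 429/16384, -715/32768, …
g: a_k = -2, 0, 1, 0, -1/12, 0, 1/360, 0, -1/20160, 0, …
h₀=f·g: eliminate ⇒ L₀, order ≤ 1·2.
L = (7 + 8·x + 4·x^2) + (-4 - 4·x)·Dx + (4 + 8·x + 4·x^2)·Dx^2  (order 2).
h: a_k = 4, 2, -5/2, -3/4, 25/96, 13/192, -349/11520, 401/23040, -44047/2580480, 26963/1720320, …
ICs: h(0) = 4, h′(0) = 2.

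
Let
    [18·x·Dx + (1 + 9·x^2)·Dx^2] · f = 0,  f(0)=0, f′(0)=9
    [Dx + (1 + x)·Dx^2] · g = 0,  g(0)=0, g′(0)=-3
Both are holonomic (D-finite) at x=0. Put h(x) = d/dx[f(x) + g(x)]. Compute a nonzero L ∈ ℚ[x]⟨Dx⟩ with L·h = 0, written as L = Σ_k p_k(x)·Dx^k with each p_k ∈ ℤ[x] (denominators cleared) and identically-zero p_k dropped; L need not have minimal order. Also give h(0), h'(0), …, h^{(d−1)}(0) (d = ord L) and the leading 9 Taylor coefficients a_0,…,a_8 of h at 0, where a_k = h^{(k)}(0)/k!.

L = (-18 - 54·x + 486·x^2 + 162·x^3) + (-20 - 36·x + 432·x^2 + 972·x^3 + 324·x^4)·Dx + (-1 + 17·x + 18·x^2 + 162·x^3 + 243·x^4 + 81·x^5)·Dx^2  (order 2).
h: a_k = 6, 3, -84, 3, 726, 3, -6564, 3, 59046, …
ICs: h(0) = 6, h′(0) = 3.

f: a_k = 0, 9, 0, -27, 0, 729/5, 0, -6561/7, 0, …
g: a_k = 0, -3, 3/2, -1, 3/4, -3/5, 1/2, -3/7, 3/8, …
f+g: L₀ = lclm(L_f,L_g), ord ≤ 2+2.
h₀' ⇒ L via d/dx closure of L₀.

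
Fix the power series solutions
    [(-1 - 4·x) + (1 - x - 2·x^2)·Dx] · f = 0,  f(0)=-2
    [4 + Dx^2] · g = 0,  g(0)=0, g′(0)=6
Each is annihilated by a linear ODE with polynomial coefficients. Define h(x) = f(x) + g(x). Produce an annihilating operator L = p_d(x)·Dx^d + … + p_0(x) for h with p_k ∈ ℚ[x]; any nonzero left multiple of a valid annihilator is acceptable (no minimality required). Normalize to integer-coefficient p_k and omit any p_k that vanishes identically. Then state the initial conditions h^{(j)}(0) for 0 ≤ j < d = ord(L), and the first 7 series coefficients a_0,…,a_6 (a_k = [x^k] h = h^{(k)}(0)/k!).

f: a_k = -2, -2, -6, -10, -22, -42, -86, …
g: a_k = 0, 6, 0, -4, 0, 4/5, 0, …
Sum ⇒ L₀ = lclm(L_f,L_g) in ℚ(x)⟨Dx⟩.
L = (68 + 304·x + 200·x^2 + 320·x^3 + 160·x^4 + 128·x^5) + (-20 + 12·x + 24·x^2 + 8·x^3 + 48·x^4 + 96·x^5 + 64·x^6)·Dx + (17 + 76·x + 50·x^2 + 80·x^3 + 40·x^4 + 32·x^5)·Dx^2 + (-5 + 3·x + 6·x^2 + 2·x^3 + 12·x^4 + 24·x^5 + 16·x^6)·Dx^3  (order 3).
h: a_k = -2, 4, -6, -14, -22, -206/5, -86, …
ICs: h(0) = -2, h′(0) = 4, h′′(0) = -12.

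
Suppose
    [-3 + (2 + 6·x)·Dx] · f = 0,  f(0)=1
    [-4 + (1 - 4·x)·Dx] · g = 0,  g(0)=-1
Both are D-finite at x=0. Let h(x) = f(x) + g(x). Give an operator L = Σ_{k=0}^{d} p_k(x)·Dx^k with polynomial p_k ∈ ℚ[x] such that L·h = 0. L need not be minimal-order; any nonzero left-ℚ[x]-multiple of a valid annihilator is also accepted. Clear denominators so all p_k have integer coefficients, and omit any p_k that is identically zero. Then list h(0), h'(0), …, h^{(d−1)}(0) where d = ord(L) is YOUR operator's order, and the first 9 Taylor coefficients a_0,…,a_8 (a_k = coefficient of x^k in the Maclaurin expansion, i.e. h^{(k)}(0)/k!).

L = (228 + 432·x) + (-137 - 696·x - 1296·x^2)·Dx + (10 + 62·x - 192·x^2 - 864·x^3)·Dx^2  (order 2).
h: a_k = 0, -5/2, -137/8, -997/16, -33173/128, -260443/256, -4209613/1024, -33482261/2048, -2150298317/32768, …
ICs: h(0) = 0, h′(0) = -5/2.

f: a_k = 1, 3/2, -9/8, 27/16, -405/128, 1701/256, -15309/1024, 72171/2048, -2814669/32768, …
g: a_k = -1, -4, -16, -64, -256, -1024, -4096, -16384, -65536, …
Weyl lclm of L_f,L_g ⇒ L₀ (ord ≤ 2).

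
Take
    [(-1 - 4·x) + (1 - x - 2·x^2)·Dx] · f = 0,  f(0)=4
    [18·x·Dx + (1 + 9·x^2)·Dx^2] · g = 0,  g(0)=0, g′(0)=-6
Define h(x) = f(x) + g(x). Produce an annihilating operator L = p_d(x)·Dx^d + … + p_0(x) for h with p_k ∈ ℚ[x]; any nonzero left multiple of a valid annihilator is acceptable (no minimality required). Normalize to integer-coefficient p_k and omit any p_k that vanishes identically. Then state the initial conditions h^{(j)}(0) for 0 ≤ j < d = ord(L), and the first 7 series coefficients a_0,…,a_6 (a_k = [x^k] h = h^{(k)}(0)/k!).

L = (-18 + 72·x + 918·x^2 + 1872·x^3 + 4608·x^4 + 1296·x^6)·Dx + (8 + 30·x + 278·x^3 + 1788·x^4 + 3216·x^5 + 324·x^6 + 1296·x^7)·Dx^2 + (-1 - 4·x - 24·x^2 - 4·x^3 - 103·x^4 + 300·x^5 + 312·x^6 + 108·x^7 + 216·x^8)·Dx^3  (order 3).
h: a_k = 4, -2, 12, 38, 44, -66/5, 172, …
ICs: h(0) = 4, h′(0) = -2, h′′(0) = 24.

f: a_k = 4, 4, 12, 20, 44, 84, 172, …
g: a_k = 0, -6, 0, 18, 0, -486/5, 0, …
h₀=f+g: left-lcm gives L₀, ord ≤ 3.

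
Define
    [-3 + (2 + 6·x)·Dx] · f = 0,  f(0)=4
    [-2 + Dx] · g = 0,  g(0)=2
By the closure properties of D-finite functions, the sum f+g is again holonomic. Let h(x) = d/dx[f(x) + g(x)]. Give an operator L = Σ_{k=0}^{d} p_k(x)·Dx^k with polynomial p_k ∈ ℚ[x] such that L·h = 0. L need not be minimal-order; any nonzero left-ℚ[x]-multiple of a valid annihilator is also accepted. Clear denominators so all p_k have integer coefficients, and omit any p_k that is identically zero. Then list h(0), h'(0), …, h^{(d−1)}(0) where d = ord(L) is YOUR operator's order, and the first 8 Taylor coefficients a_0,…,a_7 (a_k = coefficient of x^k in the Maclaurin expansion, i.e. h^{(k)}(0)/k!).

f: a_k = 4, 6, -9/2, 27/4, -405/32, 1701/64, -15309/256, 72171/512, …
g: a_k = 2, 4, 4, 8/3, 4/3, 8/15, 8/45, 16/315, …
Weyl lclm of L_f,L_g ⇒ L₀ (ord ≤ 2).
h=h₀': d/dx-closure on L₀ ⇒ L.
L = (-78 - 72·x) + (11 - 96·x - 144·x^2)·Dx + (14 + 66·x + 72·x^2)·Dx^2  (order 2).
h: a_k = 10, -1, 113/4, -1087/24, 26027/192, -686857/1920, 22742057/23040, -886587967/322560, …
ICs: h(0) = 10, h′(0) = -1.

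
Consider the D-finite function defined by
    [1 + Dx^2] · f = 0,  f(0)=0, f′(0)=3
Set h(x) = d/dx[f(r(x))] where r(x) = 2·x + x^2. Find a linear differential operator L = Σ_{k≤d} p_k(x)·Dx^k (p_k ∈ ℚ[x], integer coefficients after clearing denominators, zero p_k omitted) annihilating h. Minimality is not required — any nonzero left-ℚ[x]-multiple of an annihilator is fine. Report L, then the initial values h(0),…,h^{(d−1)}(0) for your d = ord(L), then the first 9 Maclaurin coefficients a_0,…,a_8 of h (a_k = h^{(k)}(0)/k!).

f: a_k = 0, 3, 0, -1/2, 0, 1/40, 0, -1/1680, 0, …
L₀ from L_f via x↦r, Dx↦r'^{-1}Dx.
Differentiate: ansatz ord ≤ ord L₀ ⇒ L.
L = (7 + 16·x + 24·x^2 + 16·x^3 + 4·x^4) + (-3 - 3·x)·Dx + (1 + 2·x + x^2)·Dx^2  (order 2).
h: a_k = 6, 6, -12, -24, -11, 9, 202/15, 88/15, -551/420, …
ICs: h(0) = 6, h′(0) = 6.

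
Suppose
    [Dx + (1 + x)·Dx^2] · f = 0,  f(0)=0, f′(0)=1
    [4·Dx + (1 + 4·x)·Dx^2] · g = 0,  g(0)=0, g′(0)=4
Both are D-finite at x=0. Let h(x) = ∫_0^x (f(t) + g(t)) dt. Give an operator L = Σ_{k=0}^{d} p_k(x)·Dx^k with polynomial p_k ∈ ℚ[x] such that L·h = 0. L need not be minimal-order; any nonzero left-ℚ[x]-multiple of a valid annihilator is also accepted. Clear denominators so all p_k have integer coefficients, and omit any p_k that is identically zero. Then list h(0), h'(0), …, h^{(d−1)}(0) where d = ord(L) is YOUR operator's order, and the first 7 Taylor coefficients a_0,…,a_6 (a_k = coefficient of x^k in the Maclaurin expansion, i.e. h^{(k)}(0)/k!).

L = 8·Dx^2 + (10 + 16·x)·Dx^3 + (1 + 5·x + 4·x^2)·Dx^4  (order 4).
h: a_k = 0, 0, 5/2, -17/6, 65/12, -257/20, 205/6, …
ICs: h(0) = 0, h′(0) = 0, h′′(0) = 5, h′′′(0) = -17.

f: a_k = 0, 1, -1/2, 1/3, -1/4, 1/5, -1/6, …
g: a_k = 0, 4, -8, 64/3, -64, 1024/5, -2048/3, …
L₀ := lclm(L_f,L_g); ord L₀ ≤ 2+2.
h=∫₀ˣh₀: take L = L₀·Dx.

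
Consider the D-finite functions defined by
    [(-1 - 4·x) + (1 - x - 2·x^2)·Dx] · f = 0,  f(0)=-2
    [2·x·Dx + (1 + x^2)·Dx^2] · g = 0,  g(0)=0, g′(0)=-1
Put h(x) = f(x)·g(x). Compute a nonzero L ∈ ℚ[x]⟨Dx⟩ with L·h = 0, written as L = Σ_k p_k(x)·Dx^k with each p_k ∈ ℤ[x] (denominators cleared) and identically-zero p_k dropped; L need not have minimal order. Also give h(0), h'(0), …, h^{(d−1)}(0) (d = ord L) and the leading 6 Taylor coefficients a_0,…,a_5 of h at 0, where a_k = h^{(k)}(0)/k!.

L = (4 + 2·x + 12·x^2) + (2 + 6·x + 4·x^2 + 12·x^3)·Dx + (-1 + x + x^2 + x^3 + 2·x^4)·Dx^2  (order 2).
h: a_k = 0, 2, 2, 16/3, 28/3, 102/5, …
ICs: h(0) = 0, h′(0) = 2.

f: a_k = -2, -2, -6, -10, -22, -42, …
g: a_k = 0, -1, 0, 1/3, 0, -1/5, …
h₀=f·g: eliminate ⇒ L₀, order ≤ 1·2.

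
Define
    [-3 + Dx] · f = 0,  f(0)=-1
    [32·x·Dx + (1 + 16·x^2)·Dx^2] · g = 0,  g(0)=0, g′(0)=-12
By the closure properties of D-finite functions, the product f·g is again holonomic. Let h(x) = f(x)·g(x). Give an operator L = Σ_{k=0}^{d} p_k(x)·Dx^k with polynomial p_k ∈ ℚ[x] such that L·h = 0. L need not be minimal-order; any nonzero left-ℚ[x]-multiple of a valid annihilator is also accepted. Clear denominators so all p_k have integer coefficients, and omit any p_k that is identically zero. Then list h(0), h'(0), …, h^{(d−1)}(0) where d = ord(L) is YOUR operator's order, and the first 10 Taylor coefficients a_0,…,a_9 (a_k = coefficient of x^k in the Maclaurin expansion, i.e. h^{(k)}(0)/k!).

L = (9 - 96·x + 144·x^2) + (-6 + 32·x - 96·x^2)·Dx + (1 + 16·x^2)·Dx^2  (order 2).
h: a_k = 0, 12, 36, -10, -138, 3669/10, 3159/2, -624507/140, -2579463/140, 194189089/3360, …
ICs: h(0) = 0, h′(0) = 12.

f: a_k = -1, -3, -9/2, -9/2, -27/8, -81/40, -81/80, -243/560, -729/4480, -243/4480, …
g: a_k = 0, -12, 0, 64, 0, -3072/5, 0, 49152/7, 0, -262144/3, …
f·g: L₀ = L_f ⊗_s L_g, ord ≤ 1·2.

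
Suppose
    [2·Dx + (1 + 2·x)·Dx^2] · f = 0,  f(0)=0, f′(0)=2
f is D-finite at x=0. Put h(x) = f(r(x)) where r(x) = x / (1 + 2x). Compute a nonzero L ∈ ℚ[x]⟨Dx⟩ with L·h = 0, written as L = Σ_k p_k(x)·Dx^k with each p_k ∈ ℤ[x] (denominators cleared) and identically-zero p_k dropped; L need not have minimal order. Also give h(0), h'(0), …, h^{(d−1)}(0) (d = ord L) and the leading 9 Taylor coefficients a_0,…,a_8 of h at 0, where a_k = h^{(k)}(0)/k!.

f: a_k = 0, 2, -2, 8/3, -4, 32/5, -32/3, 128/7, -32, …
L₀ from L_f via x↦r, Dx↦r'^{-1}Dx.
L = (6 + 16·x)·Dx + (1 + 6·x + 8·x^2)·Dx^2  (order 2).
h: a_k = 0, 2, -6, 56/3, -60, 992/5, -672, 16256/7, -8160, …
ICs: h(0) = 0, h′(0) = 2.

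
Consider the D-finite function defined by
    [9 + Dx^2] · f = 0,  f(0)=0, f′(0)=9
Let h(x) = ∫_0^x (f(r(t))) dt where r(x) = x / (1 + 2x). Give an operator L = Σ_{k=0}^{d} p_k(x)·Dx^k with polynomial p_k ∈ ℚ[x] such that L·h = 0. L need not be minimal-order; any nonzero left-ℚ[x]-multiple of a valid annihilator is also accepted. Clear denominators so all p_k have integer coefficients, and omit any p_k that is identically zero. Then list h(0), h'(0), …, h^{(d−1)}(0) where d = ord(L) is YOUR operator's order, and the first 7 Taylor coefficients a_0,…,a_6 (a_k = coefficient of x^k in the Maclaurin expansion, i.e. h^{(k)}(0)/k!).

f: a_k = 0, 9, 0, -27/2, 0, 243/40, 0, …
Change of var in L_f (x↦r) gives L₀.
h=∫h₀ ⇒ L = L₀·Dx.
L = 9·Dx + (4 + 24·x + 48·x^2 + 32·x^3)·Dx^2 + (1 + 8·x + 24·x^2 + 32·x^3 + 16·x^4)·Dx^3  (order 3).
h: a_k = 0, 0, 9/2, -6, 45/8, 9/5, -2319/80, …
ICs: h(0) = 0, h′(0) = 0, h′′(0) = 9.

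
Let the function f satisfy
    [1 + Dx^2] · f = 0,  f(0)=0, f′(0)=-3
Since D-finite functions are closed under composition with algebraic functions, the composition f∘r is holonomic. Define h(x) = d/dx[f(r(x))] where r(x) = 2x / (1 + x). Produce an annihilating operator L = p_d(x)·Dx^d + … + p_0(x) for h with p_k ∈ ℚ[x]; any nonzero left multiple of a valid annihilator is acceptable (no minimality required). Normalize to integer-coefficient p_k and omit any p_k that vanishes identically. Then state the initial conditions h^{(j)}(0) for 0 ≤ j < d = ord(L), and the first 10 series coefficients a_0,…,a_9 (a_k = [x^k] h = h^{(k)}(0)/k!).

f: a_k = 0, -3, 0, 1/2, 0, -1/40, 0, 1/1680, 0, -1/120960, …
Change of var in L_f (x↦r) gives L₀.
Derive L from L₀ (diff closure).
L = (10 + 12·x + 6·x^2) + (6 + 18·x + 18·x^2 + 6·x^3)·Dx + (1 + 4·x + 6·x^2 + 4·x^3 + x^4)·Dx^2  (order 2).
h: a_k = -6, 12, -6, -24, 86, -180, 4418/15, -6064/15, 49262/105, -9148/21, …
ICs: h(0) = -6, h′(0) = 12.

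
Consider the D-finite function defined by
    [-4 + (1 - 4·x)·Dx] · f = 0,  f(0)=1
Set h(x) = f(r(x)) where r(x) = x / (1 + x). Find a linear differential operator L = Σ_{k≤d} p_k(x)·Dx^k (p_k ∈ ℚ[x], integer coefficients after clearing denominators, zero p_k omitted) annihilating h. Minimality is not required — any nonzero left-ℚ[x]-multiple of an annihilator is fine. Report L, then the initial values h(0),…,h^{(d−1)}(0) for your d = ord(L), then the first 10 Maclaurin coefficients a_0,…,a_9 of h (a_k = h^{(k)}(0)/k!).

f: a_k = 1, 4, 16, 64, 256, 1024, 4096, 16384, 65536, 262144, …
L₀ from L_f via x↦r, Dx↦r'^{-1}Dx.
L = 4 + (-1 + 2·x + 3·x^2)·Dx  (order 1).
h: a_k = 1, 4, 12, 36, 108, 324, 972, 2916, 8748, 26244, …
ICs: h(0) = 1.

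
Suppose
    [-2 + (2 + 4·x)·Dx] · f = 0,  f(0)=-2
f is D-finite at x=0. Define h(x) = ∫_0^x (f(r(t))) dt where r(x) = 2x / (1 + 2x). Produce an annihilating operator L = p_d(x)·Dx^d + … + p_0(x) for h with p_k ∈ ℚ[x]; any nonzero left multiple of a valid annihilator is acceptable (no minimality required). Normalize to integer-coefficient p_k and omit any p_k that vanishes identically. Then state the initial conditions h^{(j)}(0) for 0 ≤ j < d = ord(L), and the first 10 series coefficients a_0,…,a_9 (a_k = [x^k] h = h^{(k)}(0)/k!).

f: a_k = -2, -2, 1, -1, 5/4, -7/4, 21/8, -33/8, 429/64, -715/64, …
L₀ from L_f via x↦r, Dx↦r'^{-1}Dx.
Integrate: L := L₀·Dx.
L = -2·Dx + (1 + 8·x + 12·x^2)·Dx^2  (order 2).
h: a_k = 0, -2, -2, 4, -10, 148/5, -100, 2616/7, -1506, 6420, …
ICs: h(0) = 0, h′(0) = -2.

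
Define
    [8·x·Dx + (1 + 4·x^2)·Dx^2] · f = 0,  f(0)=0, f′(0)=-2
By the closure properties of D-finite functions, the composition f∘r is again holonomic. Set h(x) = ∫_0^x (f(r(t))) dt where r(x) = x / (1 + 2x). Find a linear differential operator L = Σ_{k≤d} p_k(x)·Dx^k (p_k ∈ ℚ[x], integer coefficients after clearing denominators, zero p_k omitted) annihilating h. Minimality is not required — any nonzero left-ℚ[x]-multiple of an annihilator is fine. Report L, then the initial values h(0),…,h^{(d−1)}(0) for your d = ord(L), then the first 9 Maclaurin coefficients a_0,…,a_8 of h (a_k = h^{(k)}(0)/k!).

f: a_k = 0, -2, 0, 8/3, 0, -32/5, 0, 128/7, 0, …
h₀=f(r): pull back L_f along r ⇒ L₀.
Integrate: L := L₀·Dx.
L = (4 + 16·x)·Dx^2 + (1 + 4·x + 8·x^2)·Dx^3  (order 3).
h: a_k = 0, 0, -1, 4/3, -4/3, 0, 64/15, -256/21, 128/7, …
ICs: h(0) = 0, h′(0) = 0, h′′(0) = -2.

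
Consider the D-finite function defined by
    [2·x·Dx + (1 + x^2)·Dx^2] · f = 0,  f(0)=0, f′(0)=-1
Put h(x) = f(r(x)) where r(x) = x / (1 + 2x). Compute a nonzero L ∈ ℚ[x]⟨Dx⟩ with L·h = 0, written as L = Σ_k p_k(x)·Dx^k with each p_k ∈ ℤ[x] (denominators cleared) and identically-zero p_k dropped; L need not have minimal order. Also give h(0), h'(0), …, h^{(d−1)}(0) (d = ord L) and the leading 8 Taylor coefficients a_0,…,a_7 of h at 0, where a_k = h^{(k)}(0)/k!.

L = (4 + 10·x)·Dx + (1 + 4·x + 5·x^2)·Dx^2  (order 2).
h: a_k = 0, -1, 2, -11/3, 6, -41/5, 22/3, 29/7, …
ICs: h(0) = 0, h′(0) = -1.

f: a_k = 0, -1, 0, 1/3, 0, -1/5, 0, 1/7, …
f∘r: x↦r, Dx↦Dx/r' in L_f ⇒ L₀.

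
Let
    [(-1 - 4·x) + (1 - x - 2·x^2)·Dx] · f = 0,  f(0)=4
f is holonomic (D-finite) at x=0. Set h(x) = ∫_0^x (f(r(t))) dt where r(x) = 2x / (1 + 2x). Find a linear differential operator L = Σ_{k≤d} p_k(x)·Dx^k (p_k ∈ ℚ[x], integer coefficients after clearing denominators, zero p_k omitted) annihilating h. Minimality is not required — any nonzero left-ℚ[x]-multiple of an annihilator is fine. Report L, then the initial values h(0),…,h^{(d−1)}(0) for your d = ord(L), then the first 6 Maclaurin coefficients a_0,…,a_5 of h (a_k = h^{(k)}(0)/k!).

f: a_k = 4, 4, 12, 20, 44, 84, …
h₀=f(r): pull back L_f along r ⇒ L₀.
∫: right-multiply L₀ by Dx.
L = (2 + 20·x)·Dx + (-1 - 4·x + 4·x^2 + 16·x^3)·Dx^2  (order 2).
h: a_k = 0, 4, 4, 32/3, 0, 256/5, …
ICs: h(0) = 0, h′(0) = 4.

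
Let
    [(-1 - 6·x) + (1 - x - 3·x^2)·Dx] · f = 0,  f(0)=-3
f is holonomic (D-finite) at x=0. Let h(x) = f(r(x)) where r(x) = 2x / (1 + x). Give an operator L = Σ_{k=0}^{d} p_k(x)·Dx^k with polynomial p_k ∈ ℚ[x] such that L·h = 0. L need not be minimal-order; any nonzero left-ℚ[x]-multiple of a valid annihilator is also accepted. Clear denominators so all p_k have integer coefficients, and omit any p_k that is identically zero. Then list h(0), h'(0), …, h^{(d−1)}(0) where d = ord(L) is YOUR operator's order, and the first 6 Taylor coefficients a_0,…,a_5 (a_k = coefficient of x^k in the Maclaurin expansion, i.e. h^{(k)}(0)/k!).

f: a_k = -3, -3, -12, -21, -57, -120, …
L₀ from L_f via x↦r, Dx↦r'^{-1}Dx.
L = (2 + 26·x) + (-1 - x + 13·x^2 + 13·x^3)·Dx  (order 1).
h: a_k = -3, -6, -42, -78, -546, -1014, …
ICs: h(0) = -3.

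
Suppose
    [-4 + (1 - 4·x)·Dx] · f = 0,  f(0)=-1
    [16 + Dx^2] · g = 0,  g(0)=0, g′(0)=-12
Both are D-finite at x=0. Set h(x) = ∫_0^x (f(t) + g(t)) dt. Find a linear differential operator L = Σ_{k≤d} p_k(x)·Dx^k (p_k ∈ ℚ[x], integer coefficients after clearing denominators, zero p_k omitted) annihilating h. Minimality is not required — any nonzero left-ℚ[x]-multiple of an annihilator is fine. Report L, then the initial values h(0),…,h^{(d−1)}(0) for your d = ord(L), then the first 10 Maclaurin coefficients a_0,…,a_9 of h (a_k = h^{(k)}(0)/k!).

L = (448 - 512·x + 1024·x^2)·Dx + (-48 + 320·x - 768·x^2 + 1024·x^3)·Dx^2 + (28 - 32·x + 64·x^2)·Dx^3 + (-3 + 20·x - 48·x^2 + 64·x^3)·Dx^4  (order 4).
h: a_k = 0, -1, -8, -16/3, -8, -256/5, -2624/15, -4096/7, -214912/105, -65536/9, …
ICs: h(0) = 0, h′(0) = -1, h′′(0) = -16, h′′′(0) = -32.

f: a_k = -1, -4, -16, -64, -256, -1024, -4096, -16384, -65536, -262144, …
g: a_k = 0, -12, 0, 32, 0, -128/5, 0, 1024/105, 0, -2048/945, …
L₀ := lclm(L_f,L_g); ord L₀ ≤ 1+2.
h=∫h₀ ⇒ L = L₀·Dx.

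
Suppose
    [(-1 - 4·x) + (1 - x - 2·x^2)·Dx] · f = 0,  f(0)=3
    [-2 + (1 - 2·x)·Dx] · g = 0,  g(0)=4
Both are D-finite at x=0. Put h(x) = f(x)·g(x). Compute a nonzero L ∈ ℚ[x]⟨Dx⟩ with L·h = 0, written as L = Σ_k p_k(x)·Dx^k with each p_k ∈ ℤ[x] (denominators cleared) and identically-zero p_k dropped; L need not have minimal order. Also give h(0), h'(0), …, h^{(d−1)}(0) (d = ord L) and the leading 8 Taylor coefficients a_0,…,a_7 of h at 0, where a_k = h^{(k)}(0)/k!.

f: a_k = 3, 3, 9, 15, 33, 63, 129, 255, …
g: a_k = 4, 8, 16, 32, 64, 128, 256, 512, …
L₀ := L_f ⊗_s L_g (sym. prod.), ord ≤ 1.
L = (3 + 6·x) + (-1 + x + 2·x^2)·Dx  (order 1).
h: a_k = 12, 36, 108, 276, 684, 1620, 3756, 8532, …
ICs: h(0) = 12.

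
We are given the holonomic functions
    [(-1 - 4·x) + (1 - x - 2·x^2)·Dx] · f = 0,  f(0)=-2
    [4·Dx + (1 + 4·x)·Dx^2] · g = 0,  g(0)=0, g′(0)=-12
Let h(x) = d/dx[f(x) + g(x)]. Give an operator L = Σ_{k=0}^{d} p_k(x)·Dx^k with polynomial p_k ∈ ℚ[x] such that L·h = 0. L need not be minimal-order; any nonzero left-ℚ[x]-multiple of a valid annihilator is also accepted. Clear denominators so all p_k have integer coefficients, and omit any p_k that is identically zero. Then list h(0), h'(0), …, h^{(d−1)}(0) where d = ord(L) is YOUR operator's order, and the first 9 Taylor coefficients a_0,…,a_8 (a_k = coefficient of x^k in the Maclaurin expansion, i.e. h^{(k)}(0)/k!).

f: a_k = -2, -2, -6, -10, -22, -42, -86, -170, -342, …
g: a_k = 0, -12, 24, -64, 192, -3072/5, 2048, -49152/7, 24576, …
h₀=f+g: left-lcm gives L₀, ord ≤ 3.
h₀' ⇒ L via d/dx closure of L₀.
L = (156 + 624·x + 1440·x^2 + 768·x^3 + 768·x^4) + (-1 + 160·x + 1064·x^2 + 1952·x^3 + 1600·x^4 + 1280·x^5)·Dx + (-5 - 39·x - 66·x^2 + 80·x^3 + 240·x^4 + 384·x^5 + 256·x^6)·Dx^2  (order 2).
h: a_k = -14, 36, -222, 680, -3282, 11772, -50342, 193872, -792570, …
ICs: h(0) = -14, h′(0) = 36.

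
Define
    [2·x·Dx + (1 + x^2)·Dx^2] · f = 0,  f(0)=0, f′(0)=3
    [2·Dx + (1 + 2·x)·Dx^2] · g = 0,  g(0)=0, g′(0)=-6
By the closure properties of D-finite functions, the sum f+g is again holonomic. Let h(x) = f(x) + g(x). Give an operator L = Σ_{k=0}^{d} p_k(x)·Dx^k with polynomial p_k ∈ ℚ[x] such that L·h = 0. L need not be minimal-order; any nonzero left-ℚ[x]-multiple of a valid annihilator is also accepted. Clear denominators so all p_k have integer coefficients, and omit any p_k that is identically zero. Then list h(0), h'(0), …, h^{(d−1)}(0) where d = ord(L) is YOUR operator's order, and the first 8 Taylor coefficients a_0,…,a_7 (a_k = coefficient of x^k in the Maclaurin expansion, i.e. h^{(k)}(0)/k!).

f: a_k = 0, 3, 0, -1, 0, 3/5, 0, -3/7, …
g: a_k = 0, -6, 6, -8, 12, -96/5, 32, -384/7, …
L₀ := lclm(L_f,L_g); ord L₀ ≤ 2+2.
L = (-2 - 12·x + 6·x^2 + 4·x^3)·Dx + (-5 - 4·x - 9·x^2 + 12·x^3 + 8·x^4)·Dx^2 + (-1 - x + 2·x^2 + x^3 + 3·x^4 + 2·x^5)·Dx^3  (order 3).
h: a_k = 0, -3, 6, -9, 12, -93/5, 32, -387/7, …
ICs: h(0) = 0, h′(0) = -3, h′′(0) = 12.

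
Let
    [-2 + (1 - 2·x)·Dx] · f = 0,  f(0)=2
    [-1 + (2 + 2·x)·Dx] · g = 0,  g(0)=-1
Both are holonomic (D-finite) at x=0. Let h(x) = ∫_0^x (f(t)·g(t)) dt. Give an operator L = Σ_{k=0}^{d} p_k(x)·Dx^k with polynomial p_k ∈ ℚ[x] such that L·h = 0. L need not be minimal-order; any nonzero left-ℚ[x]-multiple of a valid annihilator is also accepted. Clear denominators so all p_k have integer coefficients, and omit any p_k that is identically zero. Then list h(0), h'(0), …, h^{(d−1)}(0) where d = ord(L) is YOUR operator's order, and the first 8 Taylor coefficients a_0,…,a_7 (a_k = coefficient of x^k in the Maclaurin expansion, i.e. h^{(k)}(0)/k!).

L = (5 + 2·x)·Dx + (-2 + 2·x + 4·x^2)·Dx^2  (order 2).
h: a_k = 0, -2, -5/2, -13/4, -157/32, -2507/320, -3345/256, -80259/3584, …
ICs: h(0) = 0, h′(0) = -2.

f: a_k = 2, 4, 8, 16, 32, 64, 128, 256, …
g: a_k = -1, -1/2, 1/8, -1/16, 5/128, -7/256, 21/1024, -33/2048, …
h₀=f·g: eliminate ⇒ L₀, order ≤ 1·1.
Integrate: L := L₀·Dx.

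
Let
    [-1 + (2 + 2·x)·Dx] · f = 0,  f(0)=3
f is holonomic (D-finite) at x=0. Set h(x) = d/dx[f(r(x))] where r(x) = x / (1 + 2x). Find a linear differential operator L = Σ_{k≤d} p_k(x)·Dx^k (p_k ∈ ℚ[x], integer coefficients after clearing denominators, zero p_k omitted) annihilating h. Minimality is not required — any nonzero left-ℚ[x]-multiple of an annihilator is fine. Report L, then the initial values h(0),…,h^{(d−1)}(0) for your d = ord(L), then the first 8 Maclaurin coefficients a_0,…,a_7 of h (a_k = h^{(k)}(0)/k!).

L = (-9 - 24·x) + (-2 - 10·x - 12·x^2)·Dx  (order 1).
h: a_k = 3/2, -27/4, 369/16, -2271/32, 53145/256, -302805/512, 3404205/2048, -19021095/4096, …
ICs: h(0) = 3/2.

f: a_k = 3, 3/2, -3/8, 3/16, -15/128, 21/256, -63/1024, 99/2048, …
Change of var in L_f (x↦r) gives L₀.
Derive L from L₀ (diff closure).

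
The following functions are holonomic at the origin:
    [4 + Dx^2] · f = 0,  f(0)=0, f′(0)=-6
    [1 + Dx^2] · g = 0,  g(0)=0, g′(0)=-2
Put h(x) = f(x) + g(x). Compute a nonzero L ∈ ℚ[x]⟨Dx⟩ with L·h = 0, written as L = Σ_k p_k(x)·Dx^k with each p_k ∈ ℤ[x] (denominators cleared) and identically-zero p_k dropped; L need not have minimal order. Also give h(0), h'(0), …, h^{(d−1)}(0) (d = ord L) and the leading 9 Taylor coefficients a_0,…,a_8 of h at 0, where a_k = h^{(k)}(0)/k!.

L = 4 + 5·Dx^2 + Dx^4  (order 4).
h: a_k = 0, -8, 0, 13/3, 0, -49/60, 0, 193/2520, 0, …
ICs: h(0) = 0, h′(0) = -8, h′′(0) = 0, h′′′(0) = 26.

f: a_k = 0, -6, 0, 4, 0, -4/5, 0, 8/105, 0, …
g: a_k = 0, -2, 0, 1/3, 0, -1/60, 0, 1/2520, 0, …
Weyl lclm of L_f,L_g ⇒ L₀ (ord ≤ 4).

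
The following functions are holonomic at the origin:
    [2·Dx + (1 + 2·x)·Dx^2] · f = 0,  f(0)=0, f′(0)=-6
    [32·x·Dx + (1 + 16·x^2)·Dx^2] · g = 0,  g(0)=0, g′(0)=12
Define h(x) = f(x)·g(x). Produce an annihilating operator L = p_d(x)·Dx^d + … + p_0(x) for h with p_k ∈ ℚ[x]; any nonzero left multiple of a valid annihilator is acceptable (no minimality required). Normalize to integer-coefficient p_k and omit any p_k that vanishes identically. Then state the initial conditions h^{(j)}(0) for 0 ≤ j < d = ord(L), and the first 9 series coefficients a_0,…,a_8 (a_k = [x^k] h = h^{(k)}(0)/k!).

L = (2304 + 8960·x + 114688·x^2 + 552960·x^3 + 983040·x^4 + 851968·x^5 + 1048576·x^7)·Dx + (1032 + 14720·x + 111872·x^2 + 616448·x^3 + 1884160·x^4 + 3047424·x^5 + 2293760·x^6 + 1572864·x^7 + 3670016·x^8)·Dx^2 + (72 + 2512·x + 19968·x^2 + 99072·x^3 + 393216·x^4 + 1019904·x^5 + 1572864·x^6 + 1376256·x^7 + 1572864·x^8 + 2097152·x^9)·Dx^3 + (17 + 132·x + 964·x^2 + 4864·x^3 + 18432·x^4 + 55296·x^5 + 129024·x^6 + 196608·x^7 + 196608·x^8 + 262144·x^9 + 262144·x^10)·Dx^4  (order 4).
h: a_k = 0, 0, -72, 72, 288, -240, -17024/5, 16512/5, 188928/5, …
ICs: h(0) = 0, h′(0) = 0, h′′(0) = -144, h′′′(0) = 432.

f: a_k = 0, -6, 6, -8, 12, -96/5, 32, -384/7, 96, …
g: a_k = 0, 12, 0, -64, 0, 3072/5, 0, -49152/7, 0, …
Sym-product of L_f,L_g gives L₀ (≤ ord 4).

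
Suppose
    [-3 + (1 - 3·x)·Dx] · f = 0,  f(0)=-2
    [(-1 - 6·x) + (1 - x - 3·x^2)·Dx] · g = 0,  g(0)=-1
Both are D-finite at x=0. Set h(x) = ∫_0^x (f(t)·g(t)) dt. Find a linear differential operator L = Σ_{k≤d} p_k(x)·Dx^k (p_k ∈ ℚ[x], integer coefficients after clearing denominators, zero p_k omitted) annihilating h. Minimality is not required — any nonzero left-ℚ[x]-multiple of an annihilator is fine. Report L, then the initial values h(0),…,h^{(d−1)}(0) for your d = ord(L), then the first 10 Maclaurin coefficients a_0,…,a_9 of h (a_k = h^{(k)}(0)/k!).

f: a_k = -2, -6, -18, -54, -162, -486, -1458, -4374, -13122, -39366, …
g: a_k = -1, -1, -4, -7, -19, -40, -97, -217, -508, -1159, …
h₀=f·g: eliminate ⇒ L₀, order ≤ 1·1.
h=∫₀ˣh₀: take L = L₀·Dx.
L = (-4 + 27·x^2)·Dx + (1 - 4·x + 9·x^3)·Dx^2  (order 2).
h: a_k = 0, 2, 4, 32/3, 55/2, 368/5, 592/3, 3746/7, 1459, 36032/9, …
ICs: h(0) = 0, h′(0) = 2.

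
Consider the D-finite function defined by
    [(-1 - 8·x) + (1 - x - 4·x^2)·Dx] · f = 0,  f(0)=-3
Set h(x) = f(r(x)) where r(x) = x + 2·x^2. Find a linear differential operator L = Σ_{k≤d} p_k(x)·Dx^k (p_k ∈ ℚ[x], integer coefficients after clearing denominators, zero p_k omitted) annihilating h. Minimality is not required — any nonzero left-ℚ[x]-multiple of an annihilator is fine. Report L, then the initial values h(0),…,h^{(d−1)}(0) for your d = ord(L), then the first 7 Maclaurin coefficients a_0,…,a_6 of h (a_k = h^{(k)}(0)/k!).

f: a_k = -3, -3, -15, -27, -87, -195, -543, …
L₀ from L_f via x↦r, Dx↦r'^{-1}Dx.
L = (1 + 12·x + 48·x^2 + 64·x^3) + (-1 + x + 6·x^2 + 16·x^3 + 16·x^4)·Dx  (order 1).
h: a_k = -3, -3, -21, -87, -309, -1215, -4797, …
ICs: h(0) = -3.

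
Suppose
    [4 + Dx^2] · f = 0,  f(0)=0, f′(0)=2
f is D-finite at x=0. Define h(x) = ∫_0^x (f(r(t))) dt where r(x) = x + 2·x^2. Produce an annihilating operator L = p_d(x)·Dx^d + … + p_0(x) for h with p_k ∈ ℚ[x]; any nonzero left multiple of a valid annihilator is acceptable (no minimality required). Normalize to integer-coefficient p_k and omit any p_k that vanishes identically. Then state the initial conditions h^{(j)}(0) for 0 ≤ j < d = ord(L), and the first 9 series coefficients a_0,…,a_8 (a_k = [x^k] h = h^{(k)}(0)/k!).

f: a_k = 0, 2, 0, -4/3, 0, 4/15, 0, -8/315, 0, …
Substitute x→r, Dx→(1/r')Dx; clear ⇒ L₀.
h=∫₀ˣh₀: take L = L₀·Dx.
L = (4 + 48·x + 192·x^2 + 256·x^3)·Dx - 4·Dx^2 + (1 + 4·x)·Dx^3  (order 3).
h: a_k = 0, 0, 1, 4/3, -1/3, -8/5, -118/45, -8/7, 419/315, …
ICs: h(0) = 0, h′(0) = 0, h′′(0) = 2.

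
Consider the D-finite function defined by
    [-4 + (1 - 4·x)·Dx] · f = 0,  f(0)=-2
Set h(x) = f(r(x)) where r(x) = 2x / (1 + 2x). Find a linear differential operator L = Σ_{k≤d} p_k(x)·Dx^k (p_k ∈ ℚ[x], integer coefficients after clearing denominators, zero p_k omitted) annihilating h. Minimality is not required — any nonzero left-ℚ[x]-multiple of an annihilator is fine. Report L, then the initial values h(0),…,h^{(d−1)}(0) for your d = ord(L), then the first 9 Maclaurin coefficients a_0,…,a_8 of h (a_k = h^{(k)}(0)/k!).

f: a_k = -2, -8, -32, -128, -512, -2048, -8192, -32768, -131072, …
L₀ from L_f via x↦r, Dx↦r'^{-1}Dx.
L = 8 + (-1 + 4·x + 12·x^2)·Dx  (order 1).
h: a_k = -2, -16, -96, -576, -3456, -20736, -124416, -746496, -4478976, …
ICs: h(0) = -2.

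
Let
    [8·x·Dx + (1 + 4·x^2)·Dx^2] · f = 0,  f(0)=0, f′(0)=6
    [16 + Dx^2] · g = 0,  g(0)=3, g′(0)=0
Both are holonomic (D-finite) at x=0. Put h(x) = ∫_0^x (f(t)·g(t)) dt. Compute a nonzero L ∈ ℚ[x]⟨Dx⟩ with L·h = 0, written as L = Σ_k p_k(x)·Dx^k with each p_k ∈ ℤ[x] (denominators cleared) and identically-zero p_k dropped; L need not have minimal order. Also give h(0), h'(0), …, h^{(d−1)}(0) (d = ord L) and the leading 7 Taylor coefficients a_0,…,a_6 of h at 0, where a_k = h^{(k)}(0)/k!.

f: a_k = 0, 6, 0, -8, 0, 96/5, 0, …
g: a_k = 3, 0, -24, 0, 32, 0, -256/15, …
Product ⇒ symmetric product L₀, ord ≤ 4.
h=∫₀ˣh₀: take L = L₀·Dx.
L = (2560 + 29696·x^2 + 118784·x^4 + 262144·x^6 + 262144·x^8)·Dx + (1536·x + 14336·x^3 + 49152·x^5 + 65536·x^7)·Dx^2 + (240 + 3008·x^2 + 13824·x^4 + 32768·x^6 + 32768·x^8)·Dx^3 + (96·x + 896·x^3 + 3072·x^5 + 4096·x^7)·Dx^4 + (5 + 72·x^2 + 400·x^4 + 1024·x^6 + 1024·x^8)·Dx^5  (order 5).
h: a_k = 0, 0, 9, 0, -42, 0, 368/5, …
ICs: h(0) = 0, h′(0) = 0, h′′(0) = 18, h′′′(0) = 0, h′′′′(0) = -1008.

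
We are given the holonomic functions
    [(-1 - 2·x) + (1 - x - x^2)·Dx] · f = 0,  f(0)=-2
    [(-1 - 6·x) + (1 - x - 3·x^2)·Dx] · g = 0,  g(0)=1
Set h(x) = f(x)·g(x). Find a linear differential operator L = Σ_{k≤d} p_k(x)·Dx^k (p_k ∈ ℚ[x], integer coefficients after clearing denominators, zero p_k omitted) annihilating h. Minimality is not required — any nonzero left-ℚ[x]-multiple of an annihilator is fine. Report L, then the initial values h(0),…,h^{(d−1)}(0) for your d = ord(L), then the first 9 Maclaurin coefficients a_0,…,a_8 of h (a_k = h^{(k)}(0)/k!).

L = (-2 - 6·x + 12·x^2 + 12·x^3) + (1 - 2·x - 3·x^2 + 4·x^3 + 3·x^4)·Dx  (order 1).
h: a_k = -2, -4, -14, -32, -84, -196, -474, -1104, -2594, …
ICs: h(0) = -2.

f: a_k = -2, -2, -4, -6, -10, -16, -26, -42, -68, …
g: a_k = 1, 1, 4, 7, 19, 40, 97, 217, 508, …
Sym-product of L_f,L_g gives L₀ (≤ ord 1).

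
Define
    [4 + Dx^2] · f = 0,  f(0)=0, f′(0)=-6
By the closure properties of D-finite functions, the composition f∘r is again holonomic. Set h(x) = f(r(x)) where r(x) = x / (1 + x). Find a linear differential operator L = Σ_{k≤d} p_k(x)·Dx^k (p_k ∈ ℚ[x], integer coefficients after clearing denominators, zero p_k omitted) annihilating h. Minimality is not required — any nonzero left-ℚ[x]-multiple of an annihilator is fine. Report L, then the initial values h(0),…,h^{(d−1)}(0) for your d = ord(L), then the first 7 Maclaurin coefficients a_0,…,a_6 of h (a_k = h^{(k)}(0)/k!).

L = 4 + (2 + 6·x + 6·x^2 + 2·x^3)·Dx + (1 + 4·x + 6·x^2 + 4·x^3 + x^4)·Dx^2  (order 2).
h: a_k = 0, -6, 6, -2, -6, 86/5, -30, …
ICs: h(0) = 0, h′(0) = -6.

f: a_k = 0, -6, 0, 4, 0, -4/5, 0, …
L₀ from L_f via x↦r, Dx↦r'^{-1}Dx.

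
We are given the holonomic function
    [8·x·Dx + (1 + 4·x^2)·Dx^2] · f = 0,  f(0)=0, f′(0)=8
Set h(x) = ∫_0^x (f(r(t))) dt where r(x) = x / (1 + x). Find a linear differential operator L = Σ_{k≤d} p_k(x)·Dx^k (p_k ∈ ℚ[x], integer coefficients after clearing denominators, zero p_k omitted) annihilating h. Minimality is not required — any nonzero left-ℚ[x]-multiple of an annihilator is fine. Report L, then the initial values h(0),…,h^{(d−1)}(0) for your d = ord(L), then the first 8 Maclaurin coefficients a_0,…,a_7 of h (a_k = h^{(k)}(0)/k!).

L = (2 + 10·x)·Dx^2 + (1 + 2·x + 5·x^2)·Dx^3  (order 3).
h: a_k = 0, 0, 4, -8/3, -2/3, 24/5, -76/15, -88/21, …
ICs: h(0) = 0, h′(0) = 0, h′′(0) = 8.

f: a_k = 0, 8, 0, -32/3, 0, 128/5, 0, -512/7, …
h₀=f(r): pull back L_f along r ⇒ L₀.
Integrate: L := L₀·Dx.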